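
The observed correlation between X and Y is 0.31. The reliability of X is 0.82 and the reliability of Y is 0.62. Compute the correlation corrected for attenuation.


r_corrected = rxy / sqrt(rxx * ryy)
= 0.31 / sqrt(0.82 * 0.62)
= 0.31 / sqrt(0.5084)
= 0.31 / 0.713022
r_corrected = 0.4348

0.4348


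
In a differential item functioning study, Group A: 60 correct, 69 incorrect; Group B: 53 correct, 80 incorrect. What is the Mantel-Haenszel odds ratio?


Odds_A = 60/69 = 0.8696
Odds_B = 53/80 = 0.6625
OR = Odds_A / Odds_B = 0.8696 / 0.6625
Exactly, OR = (60 * 80) / (69 * 53) = 4800 / 3657
OR = 1.3126

1.3126


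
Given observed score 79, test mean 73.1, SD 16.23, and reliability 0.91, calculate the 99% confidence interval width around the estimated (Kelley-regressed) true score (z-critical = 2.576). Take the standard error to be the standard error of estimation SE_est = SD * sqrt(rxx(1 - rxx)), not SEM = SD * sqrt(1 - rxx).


True score estimate = 0.91*79 + 0.09*73.1 = 78.469
SE_est = SD * sqrt(rxx * (1 - rxx)) = 16.23 * sqrt(0.91 * 0.09) = 16.23 * sqrt(0.0819) = 4.64473
CI = T_est +/- z * SE_est, so width = 2 * z * SE_est = 2 * 2.576 * 4.64473
Width = 23.9296

23.9296


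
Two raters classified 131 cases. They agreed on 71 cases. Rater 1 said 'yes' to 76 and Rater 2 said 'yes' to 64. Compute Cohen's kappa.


P_o = 71/131 = 0.541985
P_e = (76*64 + 55*67) / 17161 = 0.498164
kappa = (P_o - P_e) / (1 - P_e)
kappa = (0.541985 - 0.498164) / (1 - 0.498164)
kappa = 0.0873

0.0873


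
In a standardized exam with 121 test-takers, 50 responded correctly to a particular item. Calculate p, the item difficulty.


Item difficulty p = number correct / total examinees
p = 50 / 121
p = 0.4132

0.4132


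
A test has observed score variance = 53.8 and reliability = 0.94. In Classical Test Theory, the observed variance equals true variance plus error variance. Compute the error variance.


var_true = rxx * var_obs = 0.94 * 53.8 = 50.572
var_error = var_obs - var_true
var_error = 53.8 - 50.572
var_error = 3.228

3.228


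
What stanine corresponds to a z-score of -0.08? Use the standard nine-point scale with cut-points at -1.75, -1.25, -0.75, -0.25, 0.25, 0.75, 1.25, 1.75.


Stanine boundaries: [-1.75, -1.25, -0.75, -0.25, 0.25, 0.75, 1.25, 1.75]
z = -0.08
Check each boundary:
  z >= -1.75 -> could be stanine 2
  z >= -1.25 -> could be stanine 3
  z >= -0.75 -> could be stanine 4
  z >= -0.25 -> could be stanine 5
  z < 0.25
  z < 0.75
  z < 1.25
  z < 1.75
Highest qualifying boundary gives stanine = 5

5


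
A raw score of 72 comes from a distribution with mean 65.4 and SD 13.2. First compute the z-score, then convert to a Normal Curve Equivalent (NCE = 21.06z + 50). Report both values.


z = (X - mean) / SD = (72 - 65.4) / 13.2
z = 6.6 / 13.2
z = 0.5
NCE = NCE = 21.06z + 50
Carry z at full precision (z = 6.6 / 13.2) into the conversion:
NCE = 21.06 * (6.6 / 13.2) + 50 = 138.996 / 13.2 + 50
NCE = 10.53 + 50
NCE = 60.53

60.53


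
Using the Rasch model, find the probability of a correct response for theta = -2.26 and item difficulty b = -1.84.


theta - b = -2.26 - -1.84 = -0.42
exp(-(theta - b)) = exp(0.42) = 1.522
P = 1 / (1 + 1.522)
P = 0.3965

0.3965


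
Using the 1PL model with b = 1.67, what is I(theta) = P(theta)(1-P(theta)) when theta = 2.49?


P = 1/(1+exp(-(2.49-1.67))) = 0.6942
I = P*(1-P) = 0.6942 * 0.3058
I = 0.2123

0.2123


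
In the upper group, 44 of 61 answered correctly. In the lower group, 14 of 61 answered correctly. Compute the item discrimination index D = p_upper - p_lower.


p_upper = 44/61 = 0.7213
p_lower = 14/61 = 0.2295
D = 0.7213 - 0.2295 = 0.4918

0.4918


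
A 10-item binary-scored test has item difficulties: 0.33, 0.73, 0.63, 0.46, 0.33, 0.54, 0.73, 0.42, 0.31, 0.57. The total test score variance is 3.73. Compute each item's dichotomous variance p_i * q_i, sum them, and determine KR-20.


For each item, compute p_i * q_i:
  Item 1: 0.33 * 0.67 = 0.2211
  Item 2: 0.73 * 0.27 = 0.1971
  Item 3: 0.63 * 0.37 = 0.2331
  Item 4: 0.46 * 0.54 = 0.2484
  Item 5: 0.33 * 0.67 = 0.2211
  Item 6: 0.54 * 0.46 = 0.2484
  Item 7: 0.73 * 0.27 = 0.1971
  Item 8: 0.42 * 0.58 = 0.2436
  Item 9: 0.31 * 0.69 = 0.2139
  Item 10: 0.57 * 0.43 = 0.2451
Sum(p_i * q_i) = 0.2211 + 0.1971 + 0.2331 + 0.2484 + 0.2211 + 0.2484 + 0.1971 + 0.2436 + 0.2139 + 0.2451 = 2.2689
KR-20 = (k/(k-1)) * (1 - Sum(p_i*q_i) / Var_total)
= (10/9) * (1 - 2.2689/3.73)
= 1.1111 * 0.3917
KR-20 = 0.4352

0.4352


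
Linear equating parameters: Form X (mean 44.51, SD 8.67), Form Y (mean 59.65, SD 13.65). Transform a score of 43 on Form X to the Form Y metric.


slope = SD_Y / SD_X = 13.65 / 8.67 ~ 1.5744
intercept = mean_Y - slope * mean_X = 59.65 - (13.65 / 8.67) * 44.51 ~ -10.4263
Y = slope * X + intercept. To avoid rounding drift from the rounded slope/intercept, evaluate the equivalent form Y = mean_Y + SD_Y * (X - mean_X) / SD_X at full precision:
Y = 59.65 + 13.65 * (43 - 44.51) / 8.67
Y = 59.65 - 13.65 * 1.51 / 8.67
Y = 59.65 - 20.6115 / 8.67
Y = 59.65 - 2.3773
Y = 57.2727

57.2727


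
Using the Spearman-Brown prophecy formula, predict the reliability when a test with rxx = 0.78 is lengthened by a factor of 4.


r_new = (n * rxx) / (1 + (n-1) * rxx)
r_new = (4 * 0.78) / (1 + 3 * 0.78)
r_new = 3.12 / 3.34
r_new = 0.9341

0.9341


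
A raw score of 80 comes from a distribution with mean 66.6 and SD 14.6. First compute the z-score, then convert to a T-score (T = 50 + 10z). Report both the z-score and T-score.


z = (X - mean) / SD = (80 - 66.6) / 14.6
z = 13.4 / 14.6
z = 0.9178
T-score = T = 50 + 10z
Carry z at full precision (z = 13.4 / 14.6) into the conversion:
T-score = 50 + 10 * (13.4 / 14.6) = 50 + 134 / 14.6
T-score = 50 + 9.1781
T-score = 59.1781

59.1781


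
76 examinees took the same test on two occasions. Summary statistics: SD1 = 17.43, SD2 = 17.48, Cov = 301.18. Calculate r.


r = cov(X,Y) / (SD_X * SD_Y)
r = 301.18 / (17.43 * 17.48)
r = 301.18 / 304.6764
r = 0.9885

0.9885


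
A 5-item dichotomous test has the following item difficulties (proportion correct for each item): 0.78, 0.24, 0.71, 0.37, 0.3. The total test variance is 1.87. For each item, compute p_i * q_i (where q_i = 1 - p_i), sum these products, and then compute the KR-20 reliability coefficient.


For each item, compute p_i * q_i:
  Item 1: 0.78 * 0.22 = 0.1716
  Item 2: 0.24 * 0.76 = 0.1824
  Item 3: 0.71 * 0.29 = 0.2059
  Item 4: 0.37 * 0.63 = 0.2331
  Item 5: 0.3 * 0.7 = 0.21
Sum(p_i * q_i) = 0.1716 + 0.1824 + 0.2059 + 0.2331 + 0.21 = 1.003
KR-20 = (k/(k-1)) * (1 - Sum(p_i*q_i) / Var_total)
= (5/4) * (1 - 1.003/1.87)
= 1.25 * 0.4636
KR-20 = 0.5795

0.5795


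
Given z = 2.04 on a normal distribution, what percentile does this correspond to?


CDF(z) = 0.5 * (1 + erf(z/sqrt(2)))
erf(1.4425) = 0.9586
CDF = 0.9793
Percentile rank = 0.9793 * 100 = 97.93

97.93


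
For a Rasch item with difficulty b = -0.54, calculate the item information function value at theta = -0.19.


P = 1/(1+exp(-(-0.19--0.54))) = 0.5866
I = P*(1-P) = 0.5866 * 0.4134
I = 0.2425

0.2425


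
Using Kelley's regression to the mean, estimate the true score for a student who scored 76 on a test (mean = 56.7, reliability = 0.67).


T_est = rxx * X + (1 - rxx) * mean
T_est = 0.67 * 76 + 0.33 * 56.7
T_est = 50.92 + 18.711
T_est = 69.631

69.631


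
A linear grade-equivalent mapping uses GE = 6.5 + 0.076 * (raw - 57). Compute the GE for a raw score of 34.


raw - median = 34 - 57 = -23
slope * diff = 0.076 * -23 = -1.748
GE = 6.5 + -1.748
GE = 4.752

4.752


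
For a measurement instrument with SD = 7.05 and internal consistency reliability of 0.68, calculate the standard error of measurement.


SEM = SD * sqrt(1 - rxx)
SEM = 7.05 * sqrt(1 - 0.68)
SEM = 7.05 * sqrt(0.32) = 7.05 * 0.565685
SEM = 3.9881

3.9881


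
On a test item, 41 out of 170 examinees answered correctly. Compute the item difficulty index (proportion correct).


Item difficulty p = number correct / total examinees
p = 41 / 170
p = 0.2412

0.2412


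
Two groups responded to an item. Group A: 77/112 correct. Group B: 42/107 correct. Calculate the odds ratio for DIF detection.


Odds_A = 77/35 = 2.2
Odds_B = 42/65 = 0.6462
OR = Odds_A / Odds_B = 2.2 / 0.6462
Exactly, OR = (77 * 65) / (35 * 42) = 5005 / 1470
OR = 3.4048

3.4048


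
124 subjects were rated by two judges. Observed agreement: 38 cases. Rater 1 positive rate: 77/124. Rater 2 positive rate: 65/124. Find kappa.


P_o = 38/124 = 0.306452
P_e = (77*65 + 47*59) / 15376 = 0.505853
kappa = (P_o - P_e) / (1 - P_e)
kappa = (0.306452 - 0.505853) / (1 - 0.505853)
kappa = -0.4035

-0.4035


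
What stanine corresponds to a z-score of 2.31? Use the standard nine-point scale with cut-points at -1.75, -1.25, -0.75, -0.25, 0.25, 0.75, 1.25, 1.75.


Stanine boundaries: [-1.75, -1.25, -0.75, -0.25, 0.25, 0.75, 1.25, 1.75]
z = 2.31
Check each boundary:
  z >= -1.75 -> could be stanine 2
  z >= -1.25 -> could be stanine 3
  z >= -0.75 -> could be stanine 4
  z >= -0.25 -> could be stanine 5
  z >= 0.25 -> could be stanine 6
  z >= 0.75 -> could be stanine 7
  z >= 1.25 -> could be stanine 8
  z >= 1.75 -> could be stanine 9
Highest qualifying boundary gives stanine = 9

9


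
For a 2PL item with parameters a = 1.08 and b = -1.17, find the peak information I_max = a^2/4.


For 2PL, max info at theta = b = -1.17
I_max = a^2 / 4 = 1.08^2 / 4
= 1.1664 / 4
I_max = 0.2916

0.2916


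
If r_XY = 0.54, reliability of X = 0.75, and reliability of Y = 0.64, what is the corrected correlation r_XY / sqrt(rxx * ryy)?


r_corrected = rxy / sqrt(rxx * ryy)
= 0.54 / sqrt(0.75 * 0.64)
= 0.54 / sqrt(0.48)
= 0.54 / 0.69282
r_corrected = 0.7794

0.7794


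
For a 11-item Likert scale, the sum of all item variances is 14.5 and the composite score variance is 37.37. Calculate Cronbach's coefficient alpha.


alpha = (k/(k-1)) * (1 - sum(si^2)/s_total^2)
= (11/10) * (1 - 14.5/37.37)
alpha = 0.6732

0.6732


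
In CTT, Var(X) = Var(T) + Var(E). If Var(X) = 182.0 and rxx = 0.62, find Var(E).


var_true = rxx * var_obs = 0.62 * 182.0 = 112.84
var_error = var_obs - var_true
var_error = 182.0 - 112.84
var_error = 69.16

69.16


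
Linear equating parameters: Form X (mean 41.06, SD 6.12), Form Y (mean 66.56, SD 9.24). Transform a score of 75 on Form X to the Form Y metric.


slope = SD_Y / SD_X = 9.24 / 6.12 ~ 1.5098
intercept = mean_Y - slope * mean_X = 66.56 - (9.24 / 6.12) * 41.06 ~ 4.5675
Y = slope * X + intercept. To avoid rounding drift from the rounded slope/intercept, evaluate the equivalent form Y = mean_Y + SD_Y * (X - mean_X) / SD_X at full precision:
Y = 66.56 + 9.24 * (75 - 41.06) / 6.12
Y = 66.56 + 9.24 * 33.94 / 6.12
Y = 66.56 + 313.6056 / 6.12
Y = 66.56 + 51.2427
Y = 117.8027

117.8027


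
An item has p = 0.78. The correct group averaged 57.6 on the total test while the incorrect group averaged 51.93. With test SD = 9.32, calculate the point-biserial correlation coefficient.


q = 1 - p = 0.22
rpb = ((M1 - M0) / SD) * sqrt(p * q)
rpb = ((57.6 - 51.93) / 9.32) * sqrt(0.78 * 0.22)
rpb = 0.252

0.252


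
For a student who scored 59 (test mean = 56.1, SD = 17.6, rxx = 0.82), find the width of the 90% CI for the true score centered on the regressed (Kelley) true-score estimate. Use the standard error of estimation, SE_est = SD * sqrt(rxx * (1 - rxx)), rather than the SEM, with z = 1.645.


True score estimate = 0.82*59 + 0.18*56.1 = 58.478
SE_est = SD * sqrt(rxx * (1 - rxx)) = 17.6 * sqrt(0.82 * 0.18) = 17.6 * sqrt(0.1476) = 6.761699
CI = T_est +/- z * SE_est, so width = 2 * z * SE_est = 2 * 1.645 * 6.761699
Width = 22.246

22.246


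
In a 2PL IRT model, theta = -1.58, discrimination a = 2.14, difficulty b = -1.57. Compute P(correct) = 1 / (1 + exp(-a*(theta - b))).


a*(theta - b) = 2.14 * (-1.58 - -1.57) = -0.0214
exp(--0.0214) = 1.0216
P = 1 / (1 + 1.0216)
P = 0.4947

0.4947


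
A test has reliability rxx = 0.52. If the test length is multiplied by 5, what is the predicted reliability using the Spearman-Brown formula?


r_new = (n * rxx) / (1 + (n-1) * rxx)
r_new = (5 * 0.52) / (1 + 4 * 0.52)
r_new = 2.6 / 3.08
r_new = 0.8442

0.8442


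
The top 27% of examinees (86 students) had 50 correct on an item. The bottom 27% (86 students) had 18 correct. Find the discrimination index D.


p_upper = 50/86 = 0.5814
p_lower = 18/86 = 0.2093
D = 0.5814 - 0.2093 = 0.3721

0.3721


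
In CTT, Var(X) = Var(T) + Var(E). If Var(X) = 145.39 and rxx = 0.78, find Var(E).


var_true = rxx * var_obs = 0.78 * 145.39 = 113.4042
var_error = var_obs - var_true
var_error = 145.39 - 113.4042
var_error = 31.9858

31.9858


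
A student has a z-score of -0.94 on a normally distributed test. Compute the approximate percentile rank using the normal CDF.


CDF(z) = 0.5 * (1 + erf(z/sqrt(2)))
erf(-0.6647) = -0.6528
CDF = 0.1736
Percentile rank = 0.1736 * 100 = 17.36

17.36


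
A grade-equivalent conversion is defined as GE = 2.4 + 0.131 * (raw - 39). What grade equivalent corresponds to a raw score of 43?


raw - median = 43 - 39 = 4
slope * diff = 0.131 * 4 = 0.524
GE = 2.4 + 0.524
GE = 2.924

2.924


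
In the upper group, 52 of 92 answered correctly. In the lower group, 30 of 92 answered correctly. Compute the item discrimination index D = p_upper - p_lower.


p_upper = 52/92 = 0.5652
p_lower = 30/92 = 0.3261
D = 0.5652 - 0.3261 = 0.2391

0.2391


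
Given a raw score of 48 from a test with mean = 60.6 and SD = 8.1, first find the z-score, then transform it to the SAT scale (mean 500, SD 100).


z = (X - mean) / SD = (48 - 60.6) / 8.1
z = -12.6 / 8.1
z = -1.5556
SAT-scale = SAT = 500 + 100z
Carry z at full precision (z = -12.6 / 8.1) into the conversion:
SAT-scale = 500 + 100 * (-12.6 / 8.1) = 500 + -1260 / 8.1
SAT-scale = 500 + -155.5556
SAT-scale = 344.4444

344.4444


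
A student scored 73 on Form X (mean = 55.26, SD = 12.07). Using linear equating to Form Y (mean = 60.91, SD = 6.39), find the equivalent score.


slope = SD_Y / SD_X = 6.39 / 12.07 ~ 0.5294
intercept = mean_Y - slope * mean_X = 60.91 - (6.39 / 12.07) * 55.26 ~ 31.6547
Y = slope * X + intercept. To avoid rounding drift from the rounded slope/intercept, evaluate the equivalent form Y = mean_Y + SD_Y * (X - mean_X) / SD_X at full precision:
Y = 60.91 + 6.39 * (73 - 55.26) / 12.07
Y = 60.91 + 6.39 * 17.74 / 12.07
Y = 60.91 + 113.3586 / 12.07
Y = 60.91 + 9.3918
Y = 70.3018

70.3018


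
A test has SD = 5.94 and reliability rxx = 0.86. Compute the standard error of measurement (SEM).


SEM = SD * sqrt(1 - rxx)
SEM = 5.94 * sqrt(1 - 0.86)
SEM = 5.94 * sqrt(0.14) = 5.94 * 0.374166
SEM = 2.2225

2.2225


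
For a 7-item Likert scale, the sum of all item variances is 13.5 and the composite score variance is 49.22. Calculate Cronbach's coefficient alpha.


alpha = (k/(k-1)) * (1 - sum(si^2)/s_total^2)
= (7/6) * (1 - 13.5/49.22)
alpha = 0.8467

0.8467


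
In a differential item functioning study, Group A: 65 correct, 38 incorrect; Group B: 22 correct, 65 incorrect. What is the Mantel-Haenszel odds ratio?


Odds_A = 65/38 = 1.7105
Odds_B = 22/65 = 0.3385
OR = Odds_A / Odds_B = 1.7105 / 0.3385
Exactly, OR = (65 * 65) / (38 * 22) = 4225 / 836
OR = 5.0538

5.0538


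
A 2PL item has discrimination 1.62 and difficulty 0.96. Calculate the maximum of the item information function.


For 2PL, max info at theta = b = 0.96
I_max = a^2 / 4 = 1.62^2 / 4
= 2.6244 / 4
I_max = 0.6561

0.6561


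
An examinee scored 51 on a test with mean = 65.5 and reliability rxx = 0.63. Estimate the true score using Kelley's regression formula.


T_est = rxx * X + (1 - rxx) * mean
T_est = 0.63 * 51 + 0.37 * 65.5
T_est = 32.13 + 24.235
T_est = 56.365

56.365


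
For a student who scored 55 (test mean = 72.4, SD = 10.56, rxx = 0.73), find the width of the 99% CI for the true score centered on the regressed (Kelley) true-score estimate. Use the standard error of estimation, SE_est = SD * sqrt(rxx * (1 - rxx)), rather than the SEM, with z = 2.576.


True score estimate = 0.73*55 + 0.27*72.4 = 59.698
SE_est = SD * sqrt(rxx * (1 - rxx)) = 10.56 * sqrt(0.73 * 0.27) = 10.56 * sqrt(0.1971) = 4.688212
CI = T_est +/- z * SE_est, so width = 2 * z * SE_est = 2 * 2.576 * 4.688212
Width = 24.1537

24.1537


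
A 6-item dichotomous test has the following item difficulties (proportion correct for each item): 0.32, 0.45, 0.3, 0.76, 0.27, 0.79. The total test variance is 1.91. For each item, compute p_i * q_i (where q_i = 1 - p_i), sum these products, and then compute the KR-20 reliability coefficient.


For each item, compute p_i * q_i:
  Item 1: 0.32 * 0.68 = 0.2176
  Item 2: 0.45 * 0.55 = 0.2475
  Item 3: 0.3 * 0.7 = 0.21
  Item 4: 0.76 * 0.24 = 0.1824
  Item 5: 0.27 * 0.73 = 0.1971
  Item 6: 0.79 * 0.21 = 0.1659
Sum(p_i * q_i) = 0.2176 + 0.2475 + 0.21 + 0.1824 + 0.1971 + 0.1659 = 1.2205
KR-20 = (k/(k-1)) * (1 - Sum(p_i*q_i) / Var_total)
= (6/5) * (1 - 1.2205/1.91)
= 1.2 * 0.361
KR-20 = 0.4332

0.4332


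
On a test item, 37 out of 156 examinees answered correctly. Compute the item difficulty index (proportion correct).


Item difficulty p = number correct / total examinees
p = 37 / 156
p = 0.2372

0.2372


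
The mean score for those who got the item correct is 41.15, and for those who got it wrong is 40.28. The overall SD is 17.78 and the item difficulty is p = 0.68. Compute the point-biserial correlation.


q = 1 - p = 0.32
rpb = ((M1 - M0) / SD) * sqrt(p * q)
rpb = ((41.15 - 40.28) / 17.78) * sqrt(0.68 * 0.32)
rpb = 0.0228

0.0228


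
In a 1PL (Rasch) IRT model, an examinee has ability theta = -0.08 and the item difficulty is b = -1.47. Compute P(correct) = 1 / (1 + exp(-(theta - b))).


theta - b = -0.08 - -1.47 = 1.39
exp(-(theta - b)) = exp(-1.39) = 0.2491
P = 1 / (1 + 0.2491)
P = 0.8006

0.8006


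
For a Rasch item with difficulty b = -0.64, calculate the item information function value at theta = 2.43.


P = 1/(1+exp(-(2.43--0.64))) = 0.9556
I = P*(1-P) = 0.9556 * 0.0444
I = 0.0424

0.0424


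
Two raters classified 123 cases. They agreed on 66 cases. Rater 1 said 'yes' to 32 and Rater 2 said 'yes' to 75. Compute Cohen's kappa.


P_o = 66/123 = 0.536585
P_e = (32*75 + 91*48) / 15129 = 0.447353
kappa = (P_o - P_e) / (1 - P_e)
kappa = (0.536585 - 0.447353) / (1 - 0.447353)
kappa = 0.1615

0.1615


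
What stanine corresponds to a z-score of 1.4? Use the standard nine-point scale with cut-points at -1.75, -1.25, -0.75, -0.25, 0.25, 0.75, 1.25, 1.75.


Stanine boundaries: [-1.75, -1.25, -0.75, -0.25, 0.25, 0.75, 1.25, 1.75]
z = 1.4
Check each boundary:
  z >= -1.75 -> could be stanine 2
  z >= -1.25 -> could be stanine 3
  z >= -0.75 -> could be stanine 4
  z >= -0.25 -> could be stanine 5
  z >= 0.25 -> could be stanine 6
  z >= 0.75 -> could be stanine 7
  z >= 1.25 -> could be stanine 8
  z < 1.75
Highest qualifying boundary gives stanine = 8

8


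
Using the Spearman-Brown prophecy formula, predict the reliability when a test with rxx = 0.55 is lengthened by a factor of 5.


r_new = (n * rxx) / (1 + (n-1) * rxx)
r_new = (5 * 0.55) / (1 + 4 * 0.55)
r_new = 2.75 / 3.2
r_new = 0.8594

0.8594


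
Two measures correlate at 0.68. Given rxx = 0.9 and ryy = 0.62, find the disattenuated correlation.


r_corrected = rxy / sqrt(rxx * ryy)
= 0.68 / sqrt(0.9 * 0.62)
= 0.68 / sqrt(0.558)
= 0.68 / 0.746994
r_corrected = 0.9103

0.9103


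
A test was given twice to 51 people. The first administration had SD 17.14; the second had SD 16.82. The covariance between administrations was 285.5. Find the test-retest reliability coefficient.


r = cov(X,Y) / (SD_X * SD_Y)
r = 285.5 / (17.14 * 16.82)
r = 285.5 / 288.2948
r = 0.9903

0.9903


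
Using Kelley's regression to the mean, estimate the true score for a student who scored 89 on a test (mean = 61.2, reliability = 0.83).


T_est = rxx * X + (1 - rxx) * mean
T_est = 0.83 * 89 + 0.17 * 61.2
T_est = 73.87 + 10.404
T_est = 84.274

84.274


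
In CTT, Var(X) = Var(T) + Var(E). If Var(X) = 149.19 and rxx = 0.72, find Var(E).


var_true = rxx * var_obs = 0.72 * 149.19 = 107.4168
var_error = var_obs - var_true
var_error = 149.19 - 107.4168
var_error = 41.7732

41.7732


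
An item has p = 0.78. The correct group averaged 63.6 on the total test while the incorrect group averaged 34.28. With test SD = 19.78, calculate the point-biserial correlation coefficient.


q = 1 - p = 0.22
rpb = ((M1 - M0) / SD) * sqrt(p * q)
rpb = ((63.6 - 34.28) / 19.78) * sqrt(0.78 * 0.22)
rpb = 0.614

0.614


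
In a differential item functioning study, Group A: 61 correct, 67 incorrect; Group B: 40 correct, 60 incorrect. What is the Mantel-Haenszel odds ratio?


Odds_A = 61/67 = 0.9104
Odds_B = 40/60 = 0.6667
OR = Odds_A / Odds_B = 0.9104 / 0.6667
Exactly, OR = (61 * 60) / (67 * 40) = 3660 / 2680
OR = 1.3657

1.3657


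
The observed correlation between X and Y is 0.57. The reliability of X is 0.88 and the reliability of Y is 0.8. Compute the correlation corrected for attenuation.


r_corrected = rxy / sqrt(rxx * ryy)
= 0.57 / sqrt(0.88 * 0.8)
= 0.57 / sqrt(0.704)
= 0.57 / 0.839047
r_corrected = 0.6793

0.6793


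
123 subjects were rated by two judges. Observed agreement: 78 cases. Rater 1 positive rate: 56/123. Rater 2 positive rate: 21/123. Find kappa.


P_o = 78/123 = 0.634146
P_e = (56*21 + 67*102) / 15129 = 0.529447
kappa = (P_o - P_e) / (1 - P_e)
kappa = (0.634146 - 0.529447) / (1 - 0.529447)
kappa = 0.2225

0.2225


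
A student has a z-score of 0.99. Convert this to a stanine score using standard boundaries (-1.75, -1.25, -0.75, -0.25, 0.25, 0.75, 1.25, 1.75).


Stanine boundaries: [-1.75, -1.25, -0.75, -0.25, 0.25, 0.75, 1.25, 1.75]
z = 0.99
Check each boundary:
  z >= -1.75 -> could be stanine 2
  z >= -1.25 -> could be stanine 3
  z >= -0.75 -> could be stanine 4
  z >= -0.25 -> could be stanine 5
  z >= 0.25 -> could be stanine 6
  z >= 0.75 -> could be stanine 7
  z < 1.25
  z < 1.75
Highest qualifying boundary gives stanine = 7

7


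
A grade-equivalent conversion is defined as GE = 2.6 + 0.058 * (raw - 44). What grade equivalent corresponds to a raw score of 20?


raw - median = 20 - 44 = -24
slope * diff = 0.058 * -24 = -1.392
GE = 2.6 + -1.392
GE = 1.208

1.208


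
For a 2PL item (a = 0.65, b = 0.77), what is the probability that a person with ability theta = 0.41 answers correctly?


a*(theta - b) = 0.65 * (0.41 - 0.77) = -0.234
exp(--0.234) = 1.2636
P = 1 / (1 + 1.2636)
P = 0.4418

0.4418


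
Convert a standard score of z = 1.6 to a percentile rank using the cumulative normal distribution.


CDF(z) = 0.5 * (1 + erf(z/sqrt(2)))
erf(1.1314) = 0.8904
CDF = 0.9452
Percentile rank = 0.9452 * 100 = 94.52

94.52


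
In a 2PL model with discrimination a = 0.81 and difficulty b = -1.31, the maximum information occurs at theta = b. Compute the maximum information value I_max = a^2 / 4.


For 2PL, max info at theta = b = -1.31
I_max = a^2 / 4 = 0.81^2 / 4
= 0.6561 / 4
I_max = 0.164

0.164


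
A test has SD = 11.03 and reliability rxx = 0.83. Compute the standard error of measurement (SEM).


SEM = SD * sqrt(1 - rxx)
SEM = 11.03 * sqrt(1 - 0.83)
SEM = 11.03 * sqrt(0.17) = 11.03 * 0.412311
SEM = 4.5478

4.5478


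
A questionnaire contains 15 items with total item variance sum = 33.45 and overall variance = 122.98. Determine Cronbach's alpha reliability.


alpha = (k/(k-1)) * (1 - sum(si^2)/s_total^2)
= (15/14) * (1 - 33.45/122.98)
alpha = 0.78

0.78


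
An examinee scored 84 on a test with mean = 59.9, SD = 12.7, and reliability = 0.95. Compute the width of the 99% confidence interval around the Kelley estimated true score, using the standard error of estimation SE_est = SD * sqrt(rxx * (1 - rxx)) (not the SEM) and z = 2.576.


True score estimate = 0.95*84 + 0.05*59.9 = 82.795
SE_est = SD * sqrt(rxx * (1 - rxx)) = 12.7 * sqrt(0.95 * 0.05) = 12.7 * sqrt(0.0475) = 2.767901
CI = T_est +/- z * SE_est, so width = 2 * z * SE_est = 2 * 2.576 * 2.767901
Width = 14.2602

14.2602


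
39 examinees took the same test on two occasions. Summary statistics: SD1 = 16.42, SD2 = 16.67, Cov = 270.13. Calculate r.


r = cov(X,Y) / (SD_X * SD_Y)
r = 270.13 / (16.42 * 16.67)
r = 270.13 / 273.7214
r = 0.9869

0.9869


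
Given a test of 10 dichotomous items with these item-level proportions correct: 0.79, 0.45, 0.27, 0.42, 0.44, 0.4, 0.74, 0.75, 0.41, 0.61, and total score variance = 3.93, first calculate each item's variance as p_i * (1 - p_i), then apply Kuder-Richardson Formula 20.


For each item, compute p_i * q_i:
  Item 1: 0.79 * 0.21 = 0.1659
  Item 2: 0.45 * 0.55 = 0.2475
  Item 3: 0.27 * 0.73 = 0.1971
  Item 4: 0.42 * 0.58 = 0.2436
  Item 5: 0.44 * 0.56 = 0.2464
  Item 6: 0.4 * 0.6 = 0.24
  Item 7: 0.74 * 0.26 = 0.1924
  Item 8: 0.75 * 0.25 = 0.1875
  Item 9: 0.41 * 0.59 = 0.2419
  Item 10: 0.61 * 0.39 = 0.2379
Sum(p_i * q_i) = 0.1659 + 0.2475 + 0.1971 + 0.2436 + 0.2464 + 0.24 + 0.1924 + 0.1875 + 0.2419 + 0.2379 = 2.2002
KR-20 = (k/(k-1)) * (1 - Sum(p_i*q_i) / Var_total)
= (10/9) * (1 - 2.2002/3.93)
= 1.1111 * 0.4402
KR-20 = 0.4891

0.4891


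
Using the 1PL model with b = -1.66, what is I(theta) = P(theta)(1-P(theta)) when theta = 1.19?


P = 1/(1+exp(-(1.19--1.66))) = 0.9453
I = P*(1-P) = 0.9453 * 0.0547
I = 0.0517

0.0517


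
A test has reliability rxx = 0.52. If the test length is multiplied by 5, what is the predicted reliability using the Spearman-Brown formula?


r_new = (n * rxx) / (1 + (n-1) * rxx)
r_new = (5 * 0.52) / (1 + 4 * 0.52)
r_new = 2.6 / 3.08
r_new = 0.8442

0.8442


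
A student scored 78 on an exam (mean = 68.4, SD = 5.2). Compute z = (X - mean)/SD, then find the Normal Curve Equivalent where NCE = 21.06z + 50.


z = (X - mean) / SD = (78 - 68.4) / 5.2
z = 9.6 / 5.2
z = 1.8462
NCE = NCE = 21.06z + 50
Carry z at full precision (z = 9.6 / 5.2) into the conversion:
NCE = 21.06 * (9.6 / 5.2) + 50 = 202.176 / 5.2 + 50
NCE = 38.88 + 50
NCE = 88.88

88.88


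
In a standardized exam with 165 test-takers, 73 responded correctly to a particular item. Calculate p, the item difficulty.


Item difficulty p = number correct / total examinees
p = 73 / 165
p = 0.4424

0.4424


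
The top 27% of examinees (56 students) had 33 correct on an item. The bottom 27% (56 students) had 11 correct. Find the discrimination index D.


p_upper = 33/56 = 0.5893
p_lower = 11/56 = 0.1964
D = 0.5893 - 0.1964 = 0.3929

0.3929


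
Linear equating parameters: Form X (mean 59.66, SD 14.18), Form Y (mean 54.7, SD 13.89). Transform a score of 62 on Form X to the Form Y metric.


slope = SD_Y / SD_X = 13.89 / 14.18 ~ 0.9795
intercept = mean_Y - slope * mean_X = 54.7 - (13.89 / 14.18) * 59.66 ~ -3.7399
Y = slope * X + intercept. To avoid rounding drift from the rounded slope/intercept, evaluate the equivalent form Y = mean_Y + SD_Y * (X - mean_X) / SD_X at full precision:
Y = 54.7 + 13.89 * (62 - 59.66) / 14.18
Y = 54.7 + 13.89 * 2.34 / 14.18
Y = 54.7 + 32.5026 / 14.18
Y = 54.7 + 2.2921
Y = 56.9921

56.9921


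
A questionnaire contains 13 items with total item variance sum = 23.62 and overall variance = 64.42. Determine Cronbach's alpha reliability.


alpha = (k/(k-1)) * (1 - sum(si^2)/s_total^2)
= (13/12) * (1 - 23.62/64.42)
alpha = 0.6861

0.6861


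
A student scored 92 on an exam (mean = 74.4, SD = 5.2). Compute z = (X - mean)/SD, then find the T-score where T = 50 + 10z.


z = (X - mean) / SD = (92 - 74.4) / 5.2
z = 17.6 / 5.2
z = 3.3846
T-score = T = 50 + 10z
Carry z at full precision (z = 17.6 / 5.2) into the conversion:
T-score = 50 + 10 * (17.6 / 5.2) = 50 + 176 / 5.2
T-score = 50 + 33.8462
T-score = 83.8462

83.8462


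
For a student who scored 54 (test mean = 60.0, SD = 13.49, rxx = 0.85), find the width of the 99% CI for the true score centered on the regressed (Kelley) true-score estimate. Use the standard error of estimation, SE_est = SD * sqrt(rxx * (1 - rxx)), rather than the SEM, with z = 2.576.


True score estimate = 0.85*54 + 0.15*60.0 = 54.9
SE_est = SD * sqrt(rxx * (1 - rxx)) = 13.49 * sqrt(0.85 * 0.15) = 13.49 * sqrt(0.1275) = 4.816893
CI = T_est +/- z * SE_est, so width = 2 * z * SE_est = 2 * 2.576 * 4.816893
Width = 24.8166

24.8166


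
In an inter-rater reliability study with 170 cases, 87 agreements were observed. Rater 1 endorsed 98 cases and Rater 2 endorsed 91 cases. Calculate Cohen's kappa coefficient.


P_o = 87/170 = 0.511765
P_e = (98*91 + 72*79) / 28900 = 0.505398
kappa = (P_o - P_e) / (1 - P_e)
kappa = (0.511765 - 0.505398) / (1 - 0.505398)
kappa = 0.0129

0.0129


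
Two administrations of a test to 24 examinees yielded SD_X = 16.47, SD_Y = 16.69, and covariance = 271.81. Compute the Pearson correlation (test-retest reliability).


r = cov(X,Y) / (SD_X * SD_Y)
r = 271.81 / (16.47 * 16.69)
r = 271.81 / 274.8843
r = 0.9888

0.9888


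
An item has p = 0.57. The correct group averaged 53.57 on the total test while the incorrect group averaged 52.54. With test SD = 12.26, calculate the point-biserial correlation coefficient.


q = 1 - p = 0.43
rpb = ((M1 - M0) / SD) * sqrt(p * q)
rpb = ((53.57 - 52.54) / 12.26) * sqrt(0.57 * 0.43)
rpb = 0.0416

0.0416


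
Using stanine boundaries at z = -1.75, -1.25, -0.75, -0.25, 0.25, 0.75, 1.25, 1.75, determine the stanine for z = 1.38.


Stanine boundaries: [-1.75, -1.25, -0.75, -0.25, 0.25, 0.75, 1.25, 1.75]
z = 1.38
Check each boundary:
  z >= -1.75 -> could be stanine 2
  z >= -1.25 -> could be stanine 3
  z >= -0.75 -> could be stanine 4
  z >= -0.25 -> could be stanine 5
  z >= 0.25 -> could be stanine 6
  z >= 0.75 -> could be stanine 7
  z >= 1.25 -> could be stanine 8
  z < 1.75
Highest qualifying boundary gives stanine = 8

8


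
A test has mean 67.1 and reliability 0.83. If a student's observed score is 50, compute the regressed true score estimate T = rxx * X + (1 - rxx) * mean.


T_est = rxx * X + (1 - rxx) * mean
T_est = 0.83 * 50 + 0.17 * 67.1
T_est = 41.5 + 11.407
T_est = 52.907

52.907


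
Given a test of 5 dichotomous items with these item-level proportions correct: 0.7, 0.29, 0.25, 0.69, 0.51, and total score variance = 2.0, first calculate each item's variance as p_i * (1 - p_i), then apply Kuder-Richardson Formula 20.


For each item, compute p_i * q_i:
  Item 1: 0.7 * 0.3 = 0.21
  Item 2: 0.29 * 0.71 = 0.2059
  Item 3: 0.25 * 0.75 = 0.1875
  Item 4: 0.69 * 0.31 = 0.2139
  Item 5: 0.51 * 0.49 = 0.2499
Sum(p_i * q_i) = 0.21 + 0.2059 + 0.1875 + 0.2139 + 0.2499 = 1.0672
KR-20 = (k/(k-1)) * (1 - Sum(p_i*q_i) / Var_total)
= (5/4) * (1 - 1.0672/2.0)
= 1.25 * 0.4664
KR-20 = 0.583

0.583


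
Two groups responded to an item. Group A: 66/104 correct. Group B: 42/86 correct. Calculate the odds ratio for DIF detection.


Odds_A = 66/38 = 1.7368
Odds_B = 42/44 = 0.9545
OR = Odds_A / Odds_B = 1.7368 / 0.9545
Exactly, OR = (66 * 44) / (38 * 42) = 2904 / 1596
OR = 1.8195

1.8195


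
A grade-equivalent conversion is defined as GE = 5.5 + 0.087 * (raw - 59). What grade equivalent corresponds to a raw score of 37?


raw - median = 37 - 59 = -22
slope * diff = 0.087 * -22 = -1.914
GE = 5.5 + -1.914
GE = 3.586

3.586


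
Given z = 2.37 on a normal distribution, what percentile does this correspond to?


CDF(z) = 0.5 * (1 + erf(z/sqrt(2)))
erf(1.6758) = 0.9822
CDF = 0.9911
Percentile rank = 0.9911 * 100 = 99.11

99.11


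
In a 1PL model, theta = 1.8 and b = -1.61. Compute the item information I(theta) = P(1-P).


P = 1/(1+exp(-(1.8--1.61))) = 0.968
I = P*(1-P) = 0.968 * 0.032
I = 0.031

0.031


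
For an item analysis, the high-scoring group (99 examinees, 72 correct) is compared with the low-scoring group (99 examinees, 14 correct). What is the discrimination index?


p_upper = 72/99 = 0.7273
p_lower = 14/99 = 0.1414
D = 0.7273 - 0.1414 = 0.5859

0.5859


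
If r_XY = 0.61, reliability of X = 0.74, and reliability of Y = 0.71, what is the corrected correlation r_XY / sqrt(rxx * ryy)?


r_corrected = rxy / sqrt(rxx * ryy)
= 0.61 / sqrt(0.74 * 0.71)
= 0.61 / sqrt(0.5254)
= 0.61 / 0.724845
r_corrected = 0.8416

0.8416


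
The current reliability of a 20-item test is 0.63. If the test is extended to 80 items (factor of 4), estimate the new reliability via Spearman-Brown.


r_new = (n * rxx) / (1 + (n-1) * rxx)
r_new = (4 * 0.63) / (1 + 3 * 0.63)
r_new = 2.52 / 2.89
r_new = 0.872

0.872


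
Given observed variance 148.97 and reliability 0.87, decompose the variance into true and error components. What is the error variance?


var_true = rxx * var_obs = 0.87 * 148.97 = 129.6039
var_error = var_obs - var_true
var_error = 148.97 - 129.6039
var_error = 19.3661

19.3661


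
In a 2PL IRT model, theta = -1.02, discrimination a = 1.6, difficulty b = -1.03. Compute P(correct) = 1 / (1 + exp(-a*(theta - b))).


a*(theta - b) = 1.6 * (-1.02 - -1.03) = 0.016
exp(-0.016) = 0.9841
P = 1 / (1 + 0.9841)
P = 0.504

0.504


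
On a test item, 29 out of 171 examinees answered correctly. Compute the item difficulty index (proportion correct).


Item difficulty p = number correct / total examinees
p = 29 / 171
p = 0.1696

0.1696


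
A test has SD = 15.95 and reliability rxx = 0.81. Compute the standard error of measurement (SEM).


SEM = SD * sqrt(1 - rxx)
SEM = 15.95 * sqrt(1 - 0.81)
SEM = 15.95 * sqrt(0.19) = 15.95 * 0.43589
SEM = 6.9524

6.9524


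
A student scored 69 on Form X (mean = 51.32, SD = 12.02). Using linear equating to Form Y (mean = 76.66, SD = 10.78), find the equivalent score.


slope = SD_Y / SD_X = 10.78 / 12.02 ~ 0.8968
intercept = mean_Y - slope * mean_X = 76.66 - (10.78 / 12.02) * 51.32 ~ 30.6342
Y = slope * X + intercept. To avoid rounding drift from the rounded slope/intercept, evaluate the equivalent form Y = mean_Y + SD_Y * (X - mean_X) / SD_X at full precision:
Y = 76.66 + 10.78 * (69 - 51.32) / 12.02
Y = 76.66 + 10.78 * 17.68 / 12.02
Y = 76.66 + 190.5904 / 12.02
Y = 76.66 + 15.8561
Y = 92.5161

92.5161


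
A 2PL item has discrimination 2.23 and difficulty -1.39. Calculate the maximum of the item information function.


For 2PL, max info at theta = b = -1.39
I_max = a^2 / 4 = 2.23^2 / 4
= 4.9729 / 4
I_max = 1.2432

1.2432


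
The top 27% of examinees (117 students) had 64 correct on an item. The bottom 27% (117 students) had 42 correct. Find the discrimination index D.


p_upper = 64/117 = 0.547
p_lower = 42/117 = 0.359
D = 0.547 - 0.359 = 0.188

0.188


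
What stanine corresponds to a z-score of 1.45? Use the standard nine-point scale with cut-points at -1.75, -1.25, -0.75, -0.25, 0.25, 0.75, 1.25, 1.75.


Stanine boundaries: [-1.75, -1.25, -0.75, -0.25, 0.25, 0.75, 1.25, 1.75]
z = 1.45
Check each boundary:
  z >= -1.75 -> could be stanine 2
  z >= -1.25 -> could be stanine 3
  z >= -0.75 -> could be stanine 4
  z >= -0.25 -> could be stanine 5
  z >= 0.25 -> could be stanine 6
  z >= 0.75 -> could be stanine 7
  z >= 1.25 -> could be stanine 8
  z < 1.75
Highest qualifying boundary gives stanine = 8

8


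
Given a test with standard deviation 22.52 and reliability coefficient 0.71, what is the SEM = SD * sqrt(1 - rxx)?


SEM = SD * sqrt(1 - rxx)
SEM = 22.52 * sqrt(1 - 0.71)
SEM = 22.52 * sqrt(0.29) = 22.52 * 0.538516
SEM = 12.1274

12.1274


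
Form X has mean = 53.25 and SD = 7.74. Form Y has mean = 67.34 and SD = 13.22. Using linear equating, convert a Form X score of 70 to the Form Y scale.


slope = SD_Y / SD_X = 13.22 / 7.74 ~ 1.708
intercept = mean_Y - slope * mean_X = 67.34 - (13.22 / 7.74) * 53.25 ~ -23.6116
Y = slope * X + intercept. To avoid rounding drift from the rounded slope/intercept, evaluate the equivalent form Y = mean_Y + SD_Y * (X - mean_X) / SD_X at full precision:
Y = 67.34 + 13.22 * (70 - 53.25) / 7.74
Y = 67.34 + 13.22 * 16.75 / 7.74
Y = 67.34 + 221.435 / 7.74
Y = 67.34 + 28.6092
Y = 95.9492

95.9492


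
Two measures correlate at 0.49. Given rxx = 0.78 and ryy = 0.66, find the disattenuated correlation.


r_corrected = rxy / sqrt(rxx * ryy)
= 0.49 / sqrt(0.78 * 0.66)
= 0.49 / sqrt(0.5148)
= 0.49 / 0.717496
r_corrected = 0.6829

0.6829


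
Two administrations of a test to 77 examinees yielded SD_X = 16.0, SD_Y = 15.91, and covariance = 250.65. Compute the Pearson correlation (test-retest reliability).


r = cov(X,Y) / (SD_X * SD_Y)
r = 250.65 / (16.0 * 15.91)
r = 250.65 / 254.56
r = 0.9846

0.9846


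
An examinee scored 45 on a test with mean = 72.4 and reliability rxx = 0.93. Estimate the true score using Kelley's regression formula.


T_est = rxx * X + (1 - rxx) * mean
T_est = 0.93 * 45 + 0.07 * 72.4
T_est = 41.85 + 5.068
T_est = 46.918

46.918


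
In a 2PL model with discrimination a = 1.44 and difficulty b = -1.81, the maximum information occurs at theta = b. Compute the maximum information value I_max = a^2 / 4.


For 2PL, max info at theta = b = -1.81
I_max = a^2 / 4 = 1.44^2 / 4
= 2.0736 / 4
I_max = 0.5184

0.5184


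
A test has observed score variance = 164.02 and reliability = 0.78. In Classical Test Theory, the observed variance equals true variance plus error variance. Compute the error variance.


var_true = rxx * var_obs = 0.78 * 164.02 = 127.9356
var_error = var_obs - var_true
var_error = 164.02 - 127.9356
var_error = 36.0844

36.0844


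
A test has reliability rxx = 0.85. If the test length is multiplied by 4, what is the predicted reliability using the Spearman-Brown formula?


r_new = (n * rxx) / (1 + (n-1) * rxx)
r_new = (4 * 0.85) / (1 + 3 * 0.85)
r_new = 3.4 / 3.55
r_new = 0.9577

0.9577


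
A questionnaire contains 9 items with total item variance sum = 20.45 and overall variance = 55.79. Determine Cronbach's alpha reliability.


alpha = (k/(k-1)) * (1 - sum(si^2)/s_total^2)
= (9/8) * (1 - 20.45/55.79)
alpha = 0.7126

0.7126


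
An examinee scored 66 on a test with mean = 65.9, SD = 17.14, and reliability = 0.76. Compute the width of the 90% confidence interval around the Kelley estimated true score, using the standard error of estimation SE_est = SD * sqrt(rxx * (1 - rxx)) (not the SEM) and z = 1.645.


True score estimate = 0.76*66 + 0.24*65.9 = 65.976
SE_est = SD * sqrt(rxx * (1 - rxx)) = 17.14 * sqrt(0.76 * 0.24) = 17.14 * sqrt(0.1824) = 7.320205
CI = T_est +/- z * SE_est, so width = 2 * z * SE_est = 2 * 1.645 * 7.320205
Width = 24.0835

24.0835


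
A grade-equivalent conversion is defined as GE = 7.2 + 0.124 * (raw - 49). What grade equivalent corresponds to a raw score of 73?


raw - median = 73 - 49 = 24
slope * diff = 0.124 * 24 = 2.976
GE = 7.2 + 2.976
GE = 10.176

10.176


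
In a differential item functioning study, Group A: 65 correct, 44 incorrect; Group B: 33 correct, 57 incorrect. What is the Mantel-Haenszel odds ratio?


Odds_A = 65/44 = 1.4773
Odds_B = 33/57 = 0.5789
OR = Odds_A / Odds_B = 1.4773 / 0.5789
Exactly, OR = (65 * 57) / (44 * 33) = 3705 / 1452
OR = 2.5517

2.5517


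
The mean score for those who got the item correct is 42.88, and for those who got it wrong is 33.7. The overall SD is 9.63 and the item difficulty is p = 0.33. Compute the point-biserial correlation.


q = 1 - p = 0.67
rpb = ((M1 - M0) / SD) * sqrt(p * q)
rpb = ((42.88 - 33.7) / 9.63) * sqrt(0.33 * 0.67)
rpb = 0.4482

0.4482


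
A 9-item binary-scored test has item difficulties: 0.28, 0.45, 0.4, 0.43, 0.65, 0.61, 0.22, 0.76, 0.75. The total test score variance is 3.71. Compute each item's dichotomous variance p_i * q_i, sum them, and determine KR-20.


For each item, compute p_i * q_i:
  Item 1: 0.28 * 0.72 = 0.2016
  Item 2: 0.45 * 0.55 = 0.2475
  Item 3: 0.4 * 0.6 = 0.24
  Item 4: 0.43 * 0.57 = 0.2451
  Item 5: 0.65 * 0.35 = 0.2275
  Item 6: 0.61 * 0.39 = 0.2379
  Item 7: 0.22 * 0.78 = 0.1716
  Item 8: 0.76 * 0.24 = 0.1824
  Item 9: 0.75 * 0.25 = 0.1875
Sum(p_i * q_i) = 0.2016 + 0.2475 + 0.24 + 0.2451 + 0.2275 + 0.2379 + 0.1716 + 0.1824 + 0.1875 = 1.9411
KR-20 = (k/(k-1)) * (1 - Sum(p_i*q_i) / Var_total)
= (9/8) * (1 - 1.9411/3.71)
= 1.125 * 0.4768
KR-20 = 0.5364

0.5364
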